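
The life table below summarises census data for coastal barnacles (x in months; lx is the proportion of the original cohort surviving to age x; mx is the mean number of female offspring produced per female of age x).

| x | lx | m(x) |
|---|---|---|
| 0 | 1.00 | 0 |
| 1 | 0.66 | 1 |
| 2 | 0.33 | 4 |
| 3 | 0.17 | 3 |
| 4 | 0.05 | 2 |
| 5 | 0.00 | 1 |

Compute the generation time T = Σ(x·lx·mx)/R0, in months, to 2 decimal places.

2.02

lx·mx: 0, 0.66, 1.32, 0.51, 0.1, 0 → R0 = 2.59
x·lx·mx: 0, 0.66, 2.64, 1.53, 0.4, 0 → Σ = 5.23
T = 5.23 / 2.59 = 2.019305… → 2.02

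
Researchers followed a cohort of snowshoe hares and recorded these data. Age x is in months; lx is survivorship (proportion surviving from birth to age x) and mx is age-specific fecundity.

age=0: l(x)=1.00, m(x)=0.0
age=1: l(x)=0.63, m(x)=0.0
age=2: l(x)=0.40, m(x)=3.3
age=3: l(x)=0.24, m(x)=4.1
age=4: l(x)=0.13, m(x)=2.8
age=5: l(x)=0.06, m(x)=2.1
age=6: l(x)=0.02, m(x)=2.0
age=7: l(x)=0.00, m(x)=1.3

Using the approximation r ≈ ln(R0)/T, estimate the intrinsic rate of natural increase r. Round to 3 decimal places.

0.373

R0 = Σ lx·mx = 0 + 0 + 1.32 + 0.984 + 0.364 + 0.126 + 0.04 + 0 = 2.834
Σ x·lx·mx = 7.918; T = 7.918/2.834 = 2.79393…
r ≈ ln(R0)/T = ln(2.834)/2.79393… = 0.37284… → 0.373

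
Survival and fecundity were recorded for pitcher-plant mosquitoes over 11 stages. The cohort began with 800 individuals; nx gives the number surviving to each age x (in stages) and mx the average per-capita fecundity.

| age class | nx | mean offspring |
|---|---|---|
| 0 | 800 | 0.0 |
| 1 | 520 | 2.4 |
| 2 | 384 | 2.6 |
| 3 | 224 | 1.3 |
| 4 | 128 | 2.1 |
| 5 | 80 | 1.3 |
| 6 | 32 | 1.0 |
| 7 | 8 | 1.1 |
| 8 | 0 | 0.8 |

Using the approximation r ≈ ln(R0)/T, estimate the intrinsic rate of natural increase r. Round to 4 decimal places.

lx = nx/n0 = nx/800: 1, 0.65, 0.48, 0.28, 0.16, 0.1, 0.04, 0.01, 0
R0 = Σ lx·mx = 0 + 1.56 + 1.248 + 0.364 + 0.336 + 0.13 + 0.04 + 0.011 + 0 = 3.689
Σ x·lx·mx = 7.459; T = 7.459/3.689 = 2.02196…
r ≈ ln(R0)/T = ln(3.689)/2.02196… = 0.64559… → 0.6456

0.6456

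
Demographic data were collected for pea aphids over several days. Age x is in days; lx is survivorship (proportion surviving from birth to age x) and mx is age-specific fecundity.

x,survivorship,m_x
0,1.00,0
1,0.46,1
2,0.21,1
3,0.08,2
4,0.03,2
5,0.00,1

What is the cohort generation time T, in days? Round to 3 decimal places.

lx·mx: 0, 0.46, 0.21, 0.16, 0.06, 0 → R0 = 0.89
x·lx·mx: 0, 0.46, 0.42, 0.48, 0.24, 0 → Σ = 1.6
T = 1.6 / 0.89 = 1.797753… → 1.798

1.798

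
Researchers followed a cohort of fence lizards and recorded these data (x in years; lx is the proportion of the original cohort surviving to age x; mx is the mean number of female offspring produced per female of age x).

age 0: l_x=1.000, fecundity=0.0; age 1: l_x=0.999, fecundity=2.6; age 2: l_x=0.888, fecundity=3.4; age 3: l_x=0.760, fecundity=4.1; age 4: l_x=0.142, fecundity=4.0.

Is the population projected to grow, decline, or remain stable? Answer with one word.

R0 = Σ lx·mx = 0 + 2.5974 + 3.0192 + 3.116 + 0.568 = 9.3006
R0 > 1, so the population is growing.

growing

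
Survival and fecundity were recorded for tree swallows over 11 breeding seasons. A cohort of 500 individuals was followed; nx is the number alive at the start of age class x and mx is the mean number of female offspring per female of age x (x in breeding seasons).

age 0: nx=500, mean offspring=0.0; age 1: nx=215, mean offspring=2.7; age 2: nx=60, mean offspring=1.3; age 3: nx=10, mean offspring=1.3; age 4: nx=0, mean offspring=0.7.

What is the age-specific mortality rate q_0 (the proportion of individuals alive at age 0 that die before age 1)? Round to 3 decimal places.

lx = nx/n0 = nx/500: 1, 0.43, 0.12, 0.02, 0
q_0 = (l_0 − l_1) / l_0 = (1 − 0.43) / 1
     = 0.57 / 1 = 0.57 → 0.570

0.570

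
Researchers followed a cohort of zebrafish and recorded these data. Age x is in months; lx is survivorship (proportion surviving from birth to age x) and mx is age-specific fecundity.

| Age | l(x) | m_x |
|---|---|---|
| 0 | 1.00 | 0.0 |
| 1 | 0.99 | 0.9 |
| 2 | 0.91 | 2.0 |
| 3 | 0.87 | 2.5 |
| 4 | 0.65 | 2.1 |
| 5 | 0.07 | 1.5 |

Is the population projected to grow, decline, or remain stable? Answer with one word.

R0 = Σ lx·mx = 0 + 0.891 + 1.82 + 2.175 + 1.365 + 0.105 = 6.356
R0 > 1, so the population is growing.

growing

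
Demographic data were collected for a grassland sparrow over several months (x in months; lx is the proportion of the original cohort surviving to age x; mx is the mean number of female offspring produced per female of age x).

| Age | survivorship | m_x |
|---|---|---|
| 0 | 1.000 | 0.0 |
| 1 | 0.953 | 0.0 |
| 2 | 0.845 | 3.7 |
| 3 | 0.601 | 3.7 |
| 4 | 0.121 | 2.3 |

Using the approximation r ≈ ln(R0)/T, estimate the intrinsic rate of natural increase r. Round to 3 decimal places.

R0 = Σ lx·mx = 0 + 0 + 3.1265 + 2.2237 + 0.2783 = 5.6285
Σ x·lx·mx = 14.0373; T = 14.0373/5.6285 = 2.49397…
r ≈ ln(R0)/T = ln(5.6285)/2.49397… = 0.69281… → 0.693

0.693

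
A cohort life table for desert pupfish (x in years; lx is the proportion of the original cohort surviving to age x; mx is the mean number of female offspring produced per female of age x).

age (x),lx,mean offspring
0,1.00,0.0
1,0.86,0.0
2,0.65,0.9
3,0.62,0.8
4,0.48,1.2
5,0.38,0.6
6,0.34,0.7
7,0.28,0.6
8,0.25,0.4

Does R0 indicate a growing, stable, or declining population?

R0 = Σ lx·mx = 0 + 0 + 0.585 + 0.496 + 0.576 + 0.228 + 0.238 + 0.168 + 0.1 = 2.391
R0 > 1, so the population is growing.

growing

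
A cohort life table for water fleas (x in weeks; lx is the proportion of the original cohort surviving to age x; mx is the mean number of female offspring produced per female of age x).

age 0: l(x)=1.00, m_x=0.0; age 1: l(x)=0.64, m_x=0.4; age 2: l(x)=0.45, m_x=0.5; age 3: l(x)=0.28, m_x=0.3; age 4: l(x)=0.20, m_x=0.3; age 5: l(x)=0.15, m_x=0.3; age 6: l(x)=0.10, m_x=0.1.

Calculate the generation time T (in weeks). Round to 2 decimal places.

2.18

lx·mx: 0, 0.256, 0.225, 0.084, 0.06, 0.045, 0.01 → R0 = 0.68
x·lx·mx: 0, 0.256, 0.45, 0.252, 0.24, 0.225, 0.06 → Σ = 1.483
T = 1.483 / 0.68 = 2.180882… → 2.18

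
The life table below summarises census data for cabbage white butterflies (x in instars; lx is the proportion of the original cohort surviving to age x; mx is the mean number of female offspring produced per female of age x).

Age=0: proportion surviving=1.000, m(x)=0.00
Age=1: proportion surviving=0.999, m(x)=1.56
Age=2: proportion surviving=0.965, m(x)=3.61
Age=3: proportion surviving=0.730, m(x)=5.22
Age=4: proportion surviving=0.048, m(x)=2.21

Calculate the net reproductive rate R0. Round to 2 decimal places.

lx·mx by age: 0, 1.55844, 3.48365, 3.8106, 0.10608
R0 = Σ lx·mx = 8.95877 → 8.96

8.96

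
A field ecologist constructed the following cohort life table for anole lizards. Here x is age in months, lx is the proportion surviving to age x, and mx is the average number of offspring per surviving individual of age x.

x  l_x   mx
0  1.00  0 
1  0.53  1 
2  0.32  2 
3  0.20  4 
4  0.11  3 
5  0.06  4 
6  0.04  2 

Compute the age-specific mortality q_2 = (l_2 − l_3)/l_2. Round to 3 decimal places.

q_2 = (l_2 − l_3) / l_2 = (0.32 − 0.2) / 0.32
     = 0.12 / 0.32 = 0.375 → 0.375

0.375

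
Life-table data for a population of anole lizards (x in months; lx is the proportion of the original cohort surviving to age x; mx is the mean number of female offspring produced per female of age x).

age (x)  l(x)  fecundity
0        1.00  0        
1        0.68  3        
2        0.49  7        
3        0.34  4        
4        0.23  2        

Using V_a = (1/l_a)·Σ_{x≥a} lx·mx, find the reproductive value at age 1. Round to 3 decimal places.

10.721

lx·mx for x ≥ 1: 2.04, 3.43, 1.36, 0.46 → sum = 7.29
V_1 = 7.29 / l_1 = 7.29 / 0.68 = 10.720588… → 10.721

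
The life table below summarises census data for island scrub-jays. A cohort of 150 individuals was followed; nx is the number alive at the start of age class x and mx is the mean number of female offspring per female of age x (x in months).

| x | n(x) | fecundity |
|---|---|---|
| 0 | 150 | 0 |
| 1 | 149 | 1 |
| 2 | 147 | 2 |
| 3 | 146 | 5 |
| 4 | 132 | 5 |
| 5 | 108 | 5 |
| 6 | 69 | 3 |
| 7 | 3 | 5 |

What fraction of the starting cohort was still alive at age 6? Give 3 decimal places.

0.460

l_6 = n_6/n_0 = 69/150 = 0.46 → 0.460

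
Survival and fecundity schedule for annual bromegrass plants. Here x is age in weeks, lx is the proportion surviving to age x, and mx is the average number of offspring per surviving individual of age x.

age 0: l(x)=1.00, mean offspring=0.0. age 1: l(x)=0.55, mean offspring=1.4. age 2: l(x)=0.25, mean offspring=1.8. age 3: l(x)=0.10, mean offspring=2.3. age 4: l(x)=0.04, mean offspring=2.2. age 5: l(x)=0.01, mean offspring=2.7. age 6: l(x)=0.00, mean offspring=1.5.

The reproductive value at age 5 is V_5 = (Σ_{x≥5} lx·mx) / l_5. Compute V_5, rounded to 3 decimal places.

2.700

lx·mx for x ≥ 5: 0.027, 0 → sum = 0.027
V_5 = 0.027 / l_5 = 0.027 / 0.01 = 2.7 → 2.700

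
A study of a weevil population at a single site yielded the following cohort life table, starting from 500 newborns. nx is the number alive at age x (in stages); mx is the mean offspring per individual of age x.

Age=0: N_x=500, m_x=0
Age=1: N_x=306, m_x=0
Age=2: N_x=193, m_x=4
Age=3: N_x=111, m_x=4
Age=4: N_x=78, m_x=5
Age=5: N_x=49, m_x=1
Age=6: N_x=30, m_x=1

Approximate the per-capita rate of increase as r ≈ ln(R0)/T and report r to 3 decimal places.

0.421

lx = nx/n0 = nx/500: 1, 0.612, 0.386, 0.222, 0.156, 0.098, 0.06
R0 = Σ lx·mx = 0 + 0 + 1.544 + 0.888 + 0.78 + 0.098 + 0.06 = 3.37
Σ x·lx·mx = 9.722; T = 9.722/3.37 = 2.88487…
r ≈ ln(R0)/T = ln(3.37)/2.88487… = 0.42113… → 0.421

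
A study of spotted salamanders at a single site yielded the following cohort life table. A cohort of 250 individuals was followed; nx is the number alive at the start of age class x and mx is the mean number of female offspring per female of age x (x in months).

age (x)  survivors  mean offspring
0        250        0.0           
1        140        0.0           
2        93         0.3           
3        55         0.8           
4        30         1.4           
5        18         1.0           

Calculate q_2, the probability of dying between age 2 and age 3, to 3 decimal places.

0.409

lx = nx/n0 = nx/250: 1, 0.56, 0.372, 0.22, 0.12, 0.072
q_2 = (l_2 − l_3) / l_2 = (0.372 − 0.22) / 0.372
     = 0.152 / 0.372 = 0.408602… → 0.409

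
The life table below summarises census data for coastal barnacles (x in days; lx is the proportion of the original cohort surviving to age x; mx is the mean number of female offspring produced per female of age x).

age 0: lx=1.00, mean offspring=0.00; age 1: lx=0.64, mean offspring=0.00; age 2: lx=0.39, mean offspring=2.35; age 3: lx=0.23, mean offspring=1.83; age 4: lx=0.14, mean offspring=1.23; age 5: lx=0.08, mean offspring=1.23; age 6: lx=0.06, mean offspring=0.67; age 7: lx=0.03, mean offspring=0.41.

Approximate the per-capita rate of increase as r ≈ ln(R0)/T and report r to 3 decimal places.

0.183

R0 = Σ lx·mx = 0 + 0 + 0.9165 + 0.4209 + 0.1722 + 0.0984 + 0.0402 + 0.0123 = 1.6605
Σ x·lx·mx = 4.6038; T = 4.6038/1.6605 = 2.77254…
r ≈ ln(R0)/T = ln(1.6605)/2.77254… = 0.18291… → 0.183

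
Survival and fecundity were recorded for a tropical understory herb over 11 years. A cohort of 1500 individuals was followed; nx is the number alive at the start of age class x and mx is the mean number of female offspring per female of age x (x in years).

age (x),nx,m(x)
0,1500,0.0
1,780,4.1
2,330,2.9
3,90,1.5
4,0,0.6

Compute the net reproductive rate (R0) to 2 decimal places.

lx = nx/n0 = nx/1500: 1, 0.52, 0.22, 0.06, 0
lx·mx by age: 0, 2.132, 0.638, 0.09, 0
R0 = Σ lx·mx = 2.86 → 2.86

2.86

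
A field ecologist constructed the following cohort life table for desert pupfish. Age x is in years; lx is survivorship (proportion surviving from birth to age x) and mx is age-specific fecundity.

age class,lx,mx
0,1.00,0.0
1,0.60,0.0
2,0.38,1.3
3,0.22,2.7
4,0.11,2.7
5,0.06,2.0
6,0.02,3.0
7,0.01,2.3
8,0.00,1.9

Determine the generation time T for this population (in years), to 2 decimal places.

3.20

lx·mx: 0, 0, 0.494, 0.594, 0.297, 0.12, 0.06, 0.023, 0 → R0 = 1.588
x·lx·mx: 0, 0, 0.988, 1.782, 1.188, 0.6, 0.36, 0.161, 0 → Σ = 5.079
T = 5.079 / 1.588 = 3.198363… → 3.20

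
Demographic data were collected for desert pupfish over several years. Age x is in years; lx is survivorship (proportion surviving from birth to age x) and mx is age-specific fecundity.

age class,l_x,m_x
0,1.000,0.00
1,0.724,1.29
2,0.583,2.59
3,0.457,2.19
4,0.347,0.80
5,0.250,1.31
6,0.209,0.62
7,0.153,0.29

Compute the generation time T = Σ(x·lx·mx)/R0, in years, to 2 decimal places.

2.56

lx·mx: 0, 0.93396, 1.50997, 1.00083, 0.2776, 0.3275, 0.12958, 0.04437 → R0 = 4.22381
x·lx·mx: 0, 0.93396, 3.01994, 3.00249, 1.1104, 1.6375, 0.77748, 0.31059 → Σ = 10.79236
T = 10.79236 / 4.22381 = 2.555124… → 2.56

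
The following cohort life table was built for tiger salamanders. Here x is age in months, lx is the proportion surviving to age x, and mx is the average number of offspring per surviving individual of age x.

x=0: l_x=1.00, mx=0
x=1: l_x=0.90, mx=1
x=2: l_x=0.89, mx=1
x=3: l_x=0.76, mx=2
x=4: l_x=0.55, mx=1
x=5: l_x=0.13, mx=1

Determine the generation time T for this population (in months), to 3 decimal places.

lx·mx: 0, 0.9, 0.89, 1.52, 0.55, 0.13 → R0 = 3.99
x·lx·mx: 0, 0.9, 1.78, 4.56, 2.2, 0.65 → Σ = 10.09
T = 10.09 / 3.99 = 2.528822… → 2.529

2.529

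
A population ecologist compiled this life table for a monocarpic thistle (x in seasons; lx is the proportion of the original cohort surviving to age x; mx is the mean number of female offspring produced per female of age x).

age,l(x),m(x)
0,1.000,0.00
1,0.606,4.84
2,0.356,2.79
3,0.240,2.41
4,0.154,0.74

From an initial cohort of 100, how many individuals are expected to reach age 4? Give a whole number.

Expected survivors = N0 · l_4 = 100 × 0.154 = 15.4 → 15

15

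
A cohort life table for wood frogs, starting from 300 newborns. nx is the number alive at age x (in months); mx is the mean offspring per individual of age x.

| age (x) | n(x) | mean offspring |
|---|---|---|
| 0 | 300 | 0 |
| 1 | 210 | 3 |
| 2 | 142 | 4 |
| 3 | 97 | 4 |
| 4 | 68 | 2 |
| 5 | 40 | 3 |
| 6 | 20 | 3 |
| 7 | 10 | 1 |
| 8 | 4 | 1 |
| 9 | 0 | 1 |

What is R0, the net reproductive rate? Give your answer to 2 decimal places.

6.39

lx = nx/n0 = nx/300: 1, 0.7, 0.47333…, 0.32333…, 0.22667…, 0.13333…, 0.06667…, 0.03333…, 0.01333…, 0
lx·mx by age: 0, 2.1, 1.893333…, 1.293333…, 0.453333…, 0.4…, 0.2…, 0.033333…, 0.013333…, 0
R0 = Σ lx·mx = 6.386667… → 6.39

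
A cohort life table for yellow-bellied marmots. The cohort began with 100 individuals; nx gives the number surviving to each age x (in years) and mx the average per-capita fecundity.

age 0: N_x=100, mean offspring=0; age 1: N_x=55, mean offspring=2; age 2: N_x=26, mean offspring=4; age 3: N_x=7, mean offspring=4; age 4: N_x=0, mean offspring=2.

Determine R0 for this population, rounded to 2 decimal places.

lx = nx/n0 = nx/100: 1, 0.55, 0.26, 0.07, 0
lx·mx by age: 0, 1.1, 1.04, 0.28, 0
R0 = Σ lx·mx = 2.42 → 2.42

2.42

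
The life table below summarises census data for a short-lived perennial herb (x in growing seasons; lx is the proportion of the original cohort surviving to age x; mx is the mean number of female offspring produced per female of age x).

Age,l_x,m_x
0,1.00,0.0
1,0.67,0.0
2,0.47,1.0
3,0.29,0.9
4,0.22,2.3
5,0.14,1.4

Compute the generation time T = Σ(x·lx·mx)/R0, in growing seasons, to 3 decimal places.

lx·mx: 0, 0, 0.47, 0.261, 0.506, 0.196 → R0 = 1.433
x·lx·mx: 0, 0, 0.94, 0.783, 2.024, 0.98 → Σ = 4.727
T = 4.727 / 1.433 = 3.298674… → 3.299

3.299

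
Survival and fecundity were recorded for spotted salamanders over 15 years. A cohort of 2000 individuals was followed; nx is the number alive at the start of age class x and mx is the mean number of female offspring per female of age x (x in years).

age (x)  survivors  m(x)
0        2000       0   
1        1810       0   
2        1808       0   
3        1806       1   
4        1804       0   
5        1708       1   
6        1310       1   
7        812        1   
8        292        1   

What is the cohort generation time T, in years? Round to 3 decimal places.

lx = nx/n0 = nx/2000: 1, 0.905, 0.904, 0.903, 0.902, 0.854, 0.655, 0.406, 0.146
lx·mx: 0, 0, 0, 0.903, 0, 0.854, 0.655, 0.406, 0.146 → R0 = 2.964
x·lx·mx: 0, 0, 0, 2.709, 0, 4.27, 3.93, 2.842, 1.168 → Σ = 14.919
T = 14.919 / 2.964 = 5.033401… → 5.033

5.033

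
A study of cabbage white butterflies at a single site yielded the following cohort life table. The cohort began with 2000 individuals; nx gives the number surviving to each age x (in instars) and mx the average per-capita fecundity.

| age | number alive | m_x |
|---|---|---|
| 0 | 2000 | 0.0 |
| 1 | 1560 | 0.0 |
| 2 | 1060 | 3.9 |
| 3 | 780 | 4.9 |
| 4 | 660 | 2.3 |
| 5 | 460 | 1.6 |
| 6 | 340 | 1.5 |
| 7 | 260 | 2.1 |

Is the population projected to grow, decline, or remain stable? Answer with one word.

growing

lx = nx/n0 = nx/2000: 1, 0.78, 0.53, 0.39, 0.33, 0.23, 0.17, 0.13
R0 = Σ lx·mx = 0 + 0 + 2.067 + 1.911 + 0.759 + 0.368 + 0.255 + 0.273 = 5.633
R0 > 1, so the population is growing.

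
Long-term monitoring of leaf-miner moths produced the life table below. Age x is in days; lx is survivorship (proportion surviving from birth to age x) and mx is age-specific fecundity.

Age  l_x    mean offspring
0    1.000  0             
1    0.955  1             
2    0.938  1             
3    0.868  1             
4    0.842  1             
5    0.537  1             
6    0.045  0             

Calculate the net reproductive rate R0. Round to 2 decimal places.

4.14

lx·mx by age: 0, 0.955, 0.938, 0.868, 0.842, 0.537, 0
R0 = Σ lx·mx = 4.14 → 4.14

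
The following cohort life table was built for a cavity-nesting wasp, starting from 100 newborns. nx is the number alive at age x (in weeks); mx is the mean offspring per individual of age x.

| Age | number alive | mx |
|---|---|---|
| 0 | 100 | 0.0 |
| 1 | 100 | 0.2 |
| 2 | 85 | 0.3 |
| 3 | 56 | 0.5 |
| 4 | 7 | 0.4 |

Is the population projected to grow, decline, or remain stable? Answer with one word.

lx = nx/n0 = nx/100: 1, 1, 0.85, 0.56, 0.07
R0 = Σ lx·mx = 0 + 0.2 + 0.255 + 0.28 + 0.028 = 0.763
R0 < 1, so the population is declining.

declining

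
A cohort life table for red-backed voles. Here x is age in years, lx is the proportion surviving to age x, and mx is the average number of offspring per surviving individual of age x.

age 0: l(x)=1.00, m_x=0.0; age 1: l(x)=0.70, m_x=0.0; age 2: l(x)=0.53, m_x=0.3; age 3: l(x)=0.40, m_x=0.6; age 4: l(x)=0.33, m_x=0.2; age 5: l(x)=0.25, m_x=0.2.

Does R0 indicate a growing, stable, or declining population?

declining

R0 = Σ lx·mx = 0 + 0 + 0.159 + 0.24 + 0.066 + 0.05 = 0.515
R0 < 1, so the population is declining.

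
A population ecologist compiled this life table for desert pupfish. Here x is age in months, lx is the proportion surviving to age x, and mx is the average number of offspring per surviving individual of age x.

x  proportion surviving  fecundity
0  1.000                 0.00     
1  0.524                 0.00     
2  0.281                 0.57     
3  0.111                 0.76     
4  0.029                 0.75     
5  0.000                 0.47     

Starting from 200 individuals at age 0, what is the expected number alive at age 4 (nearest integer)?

Expected survivors = N0 · l_4 = 200 × 0.029 = 5.8 → 6

6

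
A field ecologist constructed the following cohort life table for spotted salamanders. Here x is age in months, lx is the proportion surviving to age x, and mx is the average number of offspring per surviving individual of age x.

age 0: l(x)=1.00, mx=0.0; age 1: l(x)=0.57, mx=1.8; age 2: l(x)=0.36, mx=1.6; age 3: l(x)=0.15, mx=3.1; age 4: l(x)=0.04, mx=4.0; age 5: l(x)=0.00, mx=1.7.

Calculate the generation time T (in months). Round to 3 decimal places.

1.892

lx·mx: 0, 1.026, 0.576, 0.465, 0.16, 0 → R0 = 2.227
x·lx·mx: 0, 1.026, 1.152, 1.395, 0.64, 0 → Σ = 4.213
T = 4.213 / 2.227 = 1.891783… → 1.892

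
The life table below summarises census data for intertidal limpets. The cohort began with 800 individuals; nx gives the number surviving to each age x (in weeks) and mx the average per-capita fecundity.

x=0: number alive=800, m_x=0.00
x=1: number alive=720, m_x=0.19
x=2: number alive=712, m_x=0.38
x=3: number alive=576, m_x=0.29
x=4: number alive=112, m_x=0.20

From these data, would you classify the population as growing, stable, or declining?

declining

lx = nx/n0 = nx/800: 1, 0.9, 0.89, 0.72, 0.14
R0 = Σ lx·mx = 0 + 0.171 + 0.3382 + 0.2088 + 0.028 = 0.746
R0 < 1, so the population is declining.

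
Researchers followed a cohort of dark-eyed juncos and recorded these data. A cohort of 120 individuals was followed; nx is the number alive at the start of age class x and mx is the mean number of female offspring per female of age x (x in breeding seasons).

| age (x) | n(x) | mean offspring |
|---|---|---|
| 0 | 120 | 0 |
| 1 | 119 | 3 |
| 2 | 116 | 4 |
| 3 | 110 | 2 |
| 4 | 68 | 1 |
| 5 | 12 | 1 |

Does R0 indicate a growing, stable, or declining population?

lx = nx/n0 = nx/120: 1, 0.99167…, 0.96667…, 0.91667…, 0.56667…, 0.1
R0 = Σ lx·mx = 0 + 2.975… + 3.866667… + 1.833333… + 0.566667… + 0.1 = 9.341667…
R0 > 1, so the population is growing.

growing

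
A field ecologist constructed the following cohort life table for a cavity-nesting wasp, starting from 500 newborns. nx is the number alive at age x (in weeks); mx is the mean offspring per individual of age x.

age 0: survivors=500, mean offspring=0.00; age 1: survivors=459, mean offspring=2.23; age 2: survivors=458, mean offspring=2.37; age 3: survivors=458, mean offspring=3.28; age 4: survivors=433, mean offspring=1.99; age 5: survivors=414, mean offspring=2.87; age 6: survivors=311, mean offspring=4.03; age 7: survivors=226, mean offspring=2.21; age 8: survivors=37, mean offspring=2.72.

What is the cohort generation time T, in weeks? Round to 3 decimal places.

lx = nx/n0 = nx/500: 1, 0.918, 0.916, 0.916, 0.866, 0.828, 0.622, 0.452, 0.074
lx·mx: 0, 2.04714, 2.17092, 3.00448, 1.72334, 2.37636, 2.50666, 0.99892, 0.20128 → R0 = 15.0291
x·lx·mx: 0, 2.04714, 4.34184, 9.01344, 6.89336, 11.8818, 15.03996, 6.99244, 1.61024 → Σ = 57.82022
T = 57.82022 / 15.0291 = 3.847218… → 3.847

3.847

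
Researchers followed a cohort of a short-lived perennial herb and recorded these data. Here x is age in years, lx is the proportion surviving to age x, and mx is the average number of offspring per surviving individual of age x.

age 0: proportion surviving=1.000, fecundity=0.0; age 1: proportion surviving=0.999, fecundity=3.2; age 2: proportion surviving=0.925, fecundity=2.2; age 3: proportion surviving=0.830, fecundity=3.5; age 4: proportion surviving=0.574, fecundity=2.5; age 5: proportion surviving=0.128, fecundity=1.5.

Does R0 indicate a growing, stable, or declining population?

R0 = Σ lx·mx = 0 + 3.1968 + 2.035 + 2.905 + 1.435 + 0.192 = 9.7638
R0 > 1, so the population is growing.

growing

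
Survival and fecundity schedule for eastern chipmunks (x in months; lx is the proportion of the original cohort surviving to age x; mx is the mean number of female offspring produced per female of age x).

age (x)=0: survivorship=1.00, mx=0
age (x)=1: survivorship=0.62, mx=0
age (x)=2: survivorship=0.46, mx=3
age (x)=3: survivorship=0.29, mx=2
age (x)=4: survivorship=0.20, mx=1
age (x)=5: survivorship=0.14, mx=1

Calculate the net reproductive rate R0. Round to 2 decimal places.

lx·mx by age: 0, 0, 1.38, 0.58, 0.2, 0.14
R0 = Σ lx·mx = 2.3 → 2.30

2.30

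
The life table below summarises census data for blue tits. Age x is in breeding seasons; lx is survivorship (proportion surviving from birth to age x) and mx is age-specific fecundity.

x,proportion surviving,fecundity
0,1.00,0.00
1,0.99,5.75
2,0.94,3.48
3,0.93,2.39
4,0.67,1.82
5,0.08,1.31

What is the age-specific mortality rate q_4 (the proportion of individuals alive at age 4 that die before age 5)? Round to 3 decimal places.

0.881

q_4 = (l_4 − l_5) / l_4 = (0.67 − 0.08) / 0.67
     = 0.59 / 0.67 = 0.880597… → 0.881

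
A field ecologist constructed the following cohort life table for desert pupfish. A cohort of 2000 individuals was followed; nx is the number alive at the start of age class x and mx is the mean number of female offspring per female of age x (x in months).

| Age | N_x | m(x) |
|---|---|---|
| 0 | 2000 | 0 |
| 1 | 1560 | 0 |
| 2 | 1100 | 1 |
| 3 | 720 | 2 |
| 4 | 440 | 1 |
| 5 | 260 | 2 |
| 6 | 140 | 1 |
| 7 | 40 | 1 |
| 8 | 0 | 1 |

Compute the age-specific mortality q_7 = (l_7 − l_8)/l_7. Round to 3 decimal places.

lx = nx/n0 = nx/2000: 1, 0.78, 0.55, 0.36, 0.22, 0.13, 0.07, 0.02, 0
q_7 = (l_7 − l_8) / l_7 = (0.02 − 0) / 0.02
     = 0.02 / 0.02 = 1 → 1.000

1.000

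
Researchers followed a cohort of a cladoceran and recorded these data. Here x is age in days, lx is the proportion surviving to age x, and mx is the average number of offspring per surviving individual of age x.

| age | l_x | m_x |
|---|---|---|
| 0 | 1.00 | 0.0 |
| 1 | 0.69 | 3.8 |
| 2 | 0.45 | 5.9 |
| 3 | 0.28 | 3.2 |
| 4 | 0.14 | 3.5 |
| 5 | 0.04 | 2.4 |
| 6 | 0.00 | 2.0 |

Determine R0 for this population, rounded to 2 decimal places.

6.76

lx·mx by age: 0, 2.622, 2.655, 0.896, 0.49, 0.096, 0
R0 = Σ lx·mx = 6.759 → 6.76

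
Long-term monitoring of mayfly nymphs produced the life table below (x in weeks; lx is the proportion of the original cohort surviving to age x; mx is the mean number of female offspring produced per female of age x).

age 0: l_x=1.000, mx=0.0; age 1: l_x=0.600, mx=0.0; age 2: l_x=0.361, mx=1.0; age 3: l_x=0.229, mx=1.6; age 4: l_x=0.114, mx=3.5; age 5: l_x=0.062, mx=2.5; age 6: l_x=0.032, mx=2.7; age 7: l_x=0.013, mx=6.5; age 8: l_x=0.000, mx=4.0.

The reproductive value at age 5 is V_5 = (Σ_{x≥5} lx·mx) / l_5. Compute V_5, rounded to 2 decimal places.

5.26

lx·mx for x ≥ 5: 0.155, 0.0864, 0.0845, 0 → sum = 0.3259
V_5 = 0.3259 / l_5 = 0.3259 / 0.062 = 5.256452… → 5.26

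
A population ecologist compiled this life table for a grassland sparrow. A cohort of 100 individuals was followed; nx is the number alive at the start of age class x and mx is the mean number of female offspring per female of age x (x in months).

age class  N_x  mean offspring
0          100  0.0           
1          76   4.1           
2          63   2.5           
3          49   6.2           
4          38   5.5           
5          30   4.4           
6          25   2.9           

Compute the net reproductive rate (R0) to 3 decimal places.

11.864

lx = nx/n0 = nx/100: 1, 0.76, 0.63, 0.49, 0.38, 0.3, 0.25
lx·mx by age: 0, 3.116, 1.575, 3.038, 2.09, 1.32, 0.725
R0 = Σ lx·mx = 11.864 → 11.864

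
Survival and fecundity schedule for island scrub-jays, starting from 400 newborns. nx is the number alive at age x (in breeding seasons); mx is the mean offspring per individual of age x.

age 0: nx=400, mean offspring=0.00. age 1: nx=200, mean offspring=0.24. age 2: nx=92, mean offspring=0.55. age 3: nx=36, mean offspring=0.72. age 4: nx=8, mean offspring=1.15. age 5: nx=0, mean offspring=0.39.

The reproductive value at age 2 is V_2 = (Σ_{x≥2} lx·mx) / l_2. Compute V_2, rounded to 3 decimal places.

lx = nx/n0 = nx/400: 1, 0.5, 0.23, 0.09, 0.02, 0
lx·mx for x ≥ 2: 0.1265, 0.0648, 0.023, 0 → sum = 0.2143
V_2 = 0.2143 / l_2 = 0.2143 / 0.23 = 0.931739… → 0.932

0.932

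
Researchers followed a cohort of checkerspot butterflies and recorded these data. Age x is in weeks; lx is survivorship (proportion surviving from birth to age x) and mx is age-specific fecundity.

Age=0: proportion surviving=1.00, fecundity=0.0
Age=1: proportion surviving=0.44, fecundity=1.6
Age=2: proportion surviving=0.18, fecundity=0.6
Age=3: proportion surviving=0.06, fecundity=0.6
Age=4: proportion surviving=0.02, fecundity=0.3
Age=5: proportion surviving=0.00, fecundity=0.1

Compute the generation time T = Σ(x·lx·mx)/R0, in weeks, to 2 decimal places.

1.23

lx·mx: 0, 0.704, 0.108, 0.036, 0.006, 0 → R0 = 0.854
x·lx·mx: 0, 0.704, 0.216, 0.108, 0.024, 0 → Σ = 1.052
T = 1.052 / 0.854 = 1.23185… → 1.23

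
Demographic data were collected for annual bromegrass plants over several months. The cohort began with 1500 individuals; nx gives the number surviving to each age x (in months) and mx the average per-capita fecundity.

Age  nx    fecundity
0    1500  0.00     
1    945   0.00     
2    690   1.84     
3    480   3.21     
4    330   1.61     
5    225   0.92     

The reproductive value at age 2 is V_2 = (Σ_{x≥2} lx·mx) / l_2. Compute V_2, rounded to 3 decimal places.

5.143

lx = nx/n0 = nx/1500: 1, 0.63, 0.46, 0.32, 0.22, 0.15
lx·mx for x ≥ 2: 0.8464, 1.0272, 0.3542, 0.138 → sum = 2.3658
V_2 = 2.3658 / l_2 = 2.3658 / 0.46 = 5.143043… → 5.143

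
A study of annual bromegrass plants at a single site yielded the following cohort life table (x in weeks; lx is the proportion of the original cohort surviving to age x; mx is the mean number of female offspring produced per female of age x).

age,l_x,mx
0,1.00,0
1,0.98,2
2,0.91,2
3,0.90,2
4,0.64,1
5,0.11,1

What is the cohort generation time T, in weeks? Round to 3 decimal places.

2.229

lx·mx: 0, 1.96, 1.82, 1.8, 0.64, 0.11 → R0 = 6.33
x·lx·mx: 0, 1.96, 3.64, 5.4, 2.56, 0.55 → Σ = 14.11
T = 14.11 / 6.33 = 2.229068… → 2.229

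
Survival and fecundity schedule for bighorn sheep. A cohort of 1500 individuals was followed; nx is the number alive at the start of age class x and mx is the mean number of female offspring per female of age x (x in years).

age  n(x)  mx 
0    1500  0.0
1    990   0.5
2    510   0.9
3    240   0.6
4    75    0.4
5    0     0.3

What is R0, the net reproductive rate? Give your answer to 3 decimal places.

0.752

lx = nx/n0 = nx/1500: 1, 0.66, 0.34, 0.16, 0.05, 0
lx·mx by age: 0, 0.33, 0.306, 0.096, 0.02, 0
R0 = Σ lx·mx = 0.752 → 0.752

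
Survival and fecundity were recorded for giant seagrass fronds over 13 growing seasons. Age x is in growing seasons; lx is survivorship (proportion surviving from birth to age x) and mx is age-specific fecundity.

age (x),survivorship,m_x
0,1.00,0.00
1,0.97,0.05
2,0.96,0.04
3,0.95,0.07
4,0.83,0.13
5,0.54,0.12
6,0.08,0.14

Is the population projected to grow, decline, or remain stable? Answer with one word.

declining

R0 = Σ lx·mx = 0 + 0.0485 + 0.0384 + 0.0665 + 0.1079 + 0.0648 + 0.0112 = 0.3373
R0 < 1, so the population is declining.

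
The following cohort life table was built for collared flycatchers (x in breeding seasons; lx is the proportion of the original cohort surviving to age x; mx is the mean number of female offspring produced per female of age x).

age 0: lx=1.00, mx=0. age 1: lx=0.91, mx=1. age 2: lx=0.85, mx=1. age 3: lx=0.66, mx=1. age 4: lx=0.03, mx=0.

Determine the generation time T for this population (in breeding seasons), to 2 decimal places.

1.90

lx·mx: 0, 0.91, 0.85, 0.66, 0 → R0 = 2.42
x·lx·mx: 0, 0.91, 1.7, 1.98, 0 → Σ = 4.59
T = 4.59 / 2.42 = 1.896694… → 1.90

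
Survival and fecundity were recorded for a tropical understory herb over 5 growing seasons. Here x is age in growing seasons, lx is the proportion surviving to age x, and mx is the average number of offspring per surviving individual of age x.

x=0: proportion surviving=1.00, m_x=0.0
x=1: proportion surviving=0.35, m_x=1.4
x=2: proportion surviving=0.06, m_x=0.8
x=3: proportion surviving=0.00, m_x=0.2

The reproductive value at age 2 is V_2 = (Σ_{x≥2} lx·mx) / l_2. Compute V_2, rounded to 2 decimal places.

0.80

lx·mx for x ≥ 2: 0.048, 0 → sum = 0.048
V_2 = 0.048 / l_2 = 0.048 / 0.06 = 0.8 → 0.80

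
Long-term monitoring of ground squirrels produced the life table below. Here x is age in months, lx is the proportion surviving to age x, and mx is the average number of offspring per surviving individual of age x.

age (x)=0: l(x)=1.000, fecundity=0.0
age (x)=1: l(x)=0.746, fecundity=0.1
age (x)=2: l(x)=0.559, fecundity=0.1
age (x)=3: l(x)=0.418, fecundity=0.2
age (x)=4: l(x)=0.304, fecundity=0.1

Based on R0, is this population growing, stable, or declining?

declining

R0 = Σ lx·mx = 0 + 0.0746 + 0.0559 + 0.0836 + 0.0304 = 0.2445
R0 < 1, so the population is declining.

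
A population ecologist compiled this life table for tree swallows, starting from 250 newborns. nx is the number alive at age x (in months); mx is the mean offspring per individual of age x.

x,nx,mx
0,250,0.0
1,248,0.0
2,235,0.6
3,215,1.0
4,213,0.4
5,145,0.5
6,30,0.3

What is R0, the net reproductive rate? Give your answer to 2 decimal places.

2.09

lx = nx/n0 = nx/250: 1, 0.992, 0.94, 0.86, 0.852, 0.58, 0.12
lx·mx by age: 0, 0, 0.564, 0.86, 0.3408, 0.29, 0.036
R0 = Σ lx·mx = 2.0908 → 2.09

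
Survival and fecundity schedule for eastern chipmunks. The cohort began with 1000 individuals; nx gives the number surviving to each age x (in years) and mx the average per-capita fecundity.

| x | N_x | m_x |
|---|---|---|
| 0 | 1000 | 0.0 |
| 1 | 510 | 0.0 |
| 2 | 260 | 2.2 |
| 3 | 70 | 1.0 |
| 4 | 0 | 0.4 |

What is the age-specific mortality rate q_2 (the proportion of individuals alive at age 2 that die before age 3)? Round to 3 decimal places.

0.731

lx = nx/n0 = nx/1000: 1, 0.51, 0.26, 0.07, 0
q_2 = (l_2 − l_3) / l_2 = (0.26 − 0.07) / 0.26
     = 0.19 / 0.26 = 0.730769… → 0.731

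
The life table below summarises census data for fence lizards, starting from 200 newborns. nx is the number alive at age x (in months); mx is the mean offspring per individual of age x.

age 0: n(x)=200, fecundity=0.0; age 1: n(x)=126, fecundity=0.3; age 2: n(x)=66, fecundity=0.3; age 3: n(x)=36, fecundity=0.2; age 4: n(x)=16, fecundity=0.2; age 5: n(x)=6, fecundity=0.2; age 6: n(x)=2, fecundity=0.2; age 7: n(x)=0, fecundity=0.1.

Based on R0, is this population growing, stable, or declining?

declining

lx = nx/n0 = nx/200: 1, 0.63, 0.33, 0.18, 0.08, 0.03, 0.01, 0
R0 = Σ lx·mx = 0 + 0.189 + 0.099 + 0.036 + 0.016 + 0.006 + 0.002 + 0 = 0.348
R0 < 1, so the population is declining.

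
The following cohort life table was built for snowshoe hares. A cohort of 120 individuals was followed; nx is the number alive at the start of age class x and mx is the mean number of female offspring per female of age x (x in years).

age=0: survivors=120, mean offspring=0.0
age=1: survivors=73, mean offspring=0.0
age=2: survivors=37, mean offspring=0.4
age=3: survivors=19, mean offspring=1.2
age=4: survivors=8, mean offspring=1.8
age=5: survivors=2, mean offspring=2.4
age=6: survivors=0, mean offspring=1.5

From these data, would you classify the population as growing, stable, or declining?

lx = nx/n0 = nx/120: 1, 0.60833…, 0.30833…, 0.15833…, 0.06667…, 0.01667…, 0
R0 = Σ lx·mx = 0 + 0 + 0.123333… + 0.19… + 0.12… + 0.04… + 0 = 0.473333…
R0 < 1, so the population is declining.

declining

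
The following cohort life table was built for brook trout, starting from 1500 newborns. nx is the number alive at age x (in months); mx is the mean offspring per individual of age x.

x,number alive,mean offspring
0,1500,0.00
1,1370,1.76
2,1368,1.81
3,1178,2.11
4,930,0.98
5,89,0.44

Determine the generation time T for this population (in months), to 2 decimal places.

2.24

lx = nx/n0 = nx/1500: 1, 0.91333…, 0.912, 0.78533…, 0.62, 0.05933…
lx·mx: 0, 1.607467…, 1.65072, 1.657053…, 0.6076, 0.026107… → R0 = 5.548947…
x·lx·mx: 0, 1.607467…, 3.30144, 4.97116…, 2.4304, 0.130533… → Σ = 12.441…
T = 12.441… / 5.548947… = 2.242047… → 2.24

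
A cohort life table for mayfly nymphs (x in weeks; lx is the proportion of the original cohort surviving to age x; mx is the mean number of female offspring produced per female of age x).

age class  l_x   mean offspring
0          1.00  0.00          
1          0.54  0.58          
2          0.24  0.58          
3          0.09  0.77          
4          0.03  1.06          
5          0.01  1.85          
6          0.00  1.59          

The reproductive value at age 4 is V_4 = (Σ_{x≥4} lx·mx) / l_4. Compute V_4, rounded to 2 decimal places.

lx·mx for x ≥ 4: 0.0318, 0.0185, 0 → sum = 0.0503
V_4 = 0.0503 / l_4 = 0.0503 / 0.03 = 1.676667… → 1.68

1.68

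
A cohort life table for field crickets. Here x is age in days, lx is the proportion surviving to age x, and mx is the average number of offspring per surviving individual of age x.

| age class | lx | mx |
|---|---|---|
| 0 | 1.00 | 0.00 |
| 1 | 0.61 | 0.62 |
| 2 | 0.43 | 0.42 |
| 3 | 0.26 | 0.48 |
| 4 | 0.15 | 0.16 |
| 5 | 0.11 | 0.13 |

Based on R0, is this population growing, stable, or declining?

declining

R0 = Σ lx·mx = 0 + 0.3782 + 0.1806 + 0.1248 + 0.024 + 0.0143 = 0.7219
R0 < 1, so the population is declining.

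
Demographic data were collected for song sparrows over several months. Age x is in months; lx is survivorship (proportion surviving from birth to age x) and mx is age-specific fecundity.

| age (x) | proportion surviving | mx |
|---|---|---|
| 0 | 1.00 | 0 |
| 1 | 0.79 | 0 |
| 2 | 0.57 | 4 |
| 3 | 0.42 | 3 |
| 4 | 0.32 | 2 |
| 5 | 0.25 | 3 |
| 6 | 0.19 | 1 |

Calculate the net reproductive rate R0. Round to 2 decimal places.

5.12

lx·mx by age: 0, 0, 2.28, 1.26, 0.64, 0.75, 0.19
R0 = Σ lx·mx = 5.12 → 5.12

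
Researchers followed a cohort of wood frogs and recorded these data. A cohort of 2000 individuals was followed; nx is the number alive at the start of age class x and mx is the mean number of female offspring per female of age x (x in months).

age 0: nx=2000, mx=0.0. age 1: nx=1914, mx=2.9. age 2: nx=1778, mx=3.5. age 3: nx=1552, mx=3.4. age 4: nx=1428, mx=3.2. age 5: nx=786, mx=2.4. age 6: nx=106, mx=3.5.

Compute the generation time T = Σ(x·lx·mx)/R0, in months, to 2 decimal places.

2.67

lx = nx/n0 = nx/2000: 1, 0.957, 0.889, 0.776, 0.714, 0.393, 0.053
lx·mx: 0, 2.7753, 3.1115, 2.6384, 2.2848, 0.9432, 0.1855 → R0 = 11.9387
x·lx·mx: 0, 2.7753, 6.223, 7.9152, 9.1392, 4.716, 1.113 → Σ = 31.8817
T = 31.8817 / 11.9387 = 2.67045… → 2.67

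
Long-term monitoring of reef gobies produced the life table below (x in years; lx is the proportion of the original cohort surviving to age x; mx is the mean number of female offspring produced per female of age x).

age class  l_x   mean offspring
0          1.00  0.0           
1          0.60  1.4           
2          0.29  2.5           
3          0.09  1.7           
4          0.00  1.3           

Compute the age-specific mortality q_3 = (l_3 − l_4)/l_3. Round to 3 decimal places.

q_3 = (l_3 − l_4) / l_3 = (0.09 − 0) / 0.09
     = 0.09 / 0.09 = 1 → 1.000

1.000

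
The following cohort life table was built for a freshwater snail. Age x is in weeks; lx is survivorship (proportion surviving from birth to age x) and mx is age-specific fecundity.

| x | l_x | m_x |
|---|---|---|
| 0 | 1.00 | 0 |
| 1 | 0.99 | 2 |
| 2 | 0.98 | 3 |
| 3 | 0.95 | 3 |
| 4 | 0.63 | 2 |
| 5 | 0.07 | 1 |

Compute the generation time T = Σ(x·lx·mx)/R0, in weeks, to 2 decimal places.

lx·mx: 0, 1.98, 2.94, 2.85, 1.26, 0.07 → R0 = 9.1
x·lx·mx: 0, 1.98, 5.88, 8.55, 5.04, 0.35 → Σ = 21.8
T = 21.8 / 9.1 = 2.395604… → 2.40

2.40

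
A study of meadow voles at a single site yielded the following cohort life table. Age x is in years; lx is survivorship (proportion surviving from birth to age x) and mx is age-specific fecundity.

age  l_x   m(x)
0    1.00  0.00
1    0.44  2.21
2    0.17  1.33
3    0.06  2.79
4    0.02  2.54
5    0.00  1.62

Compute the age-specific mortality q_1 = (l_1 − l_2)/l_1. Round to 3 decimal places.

0.614

q_1 = (l_1 − l_2) / l_1 = (0.44 − 0.17) / 0.44
     = 0.27 / 0.44 = 0.613636… → 0.614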